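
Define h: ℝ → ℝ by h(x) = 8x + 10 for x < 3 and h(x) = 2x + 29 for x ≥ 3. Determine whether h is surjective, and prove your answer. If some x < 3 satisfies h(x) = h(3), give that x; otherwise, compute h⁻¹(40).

Both pieces are strictly increasing (slopes 8 and 2), so each is injective on its own interval.
The left piece maps (−∞, 3) onto (−∞, 34); the right piece maps [3, ∞) onto [35, ∞).
The union (−∞, 34) ∪ [35, ∞) omits the interval between 34 and 35; in particular 34 has no preimage. So h is not surjective.
Because the two images are disjoint, no x < 3 has h(x) = h(3), so we compute h⁻¹(40): 40 lies in [35, ∞), so solve 2x + 29 = 40: x = (40 − 29)/2 = 11/2.

11/2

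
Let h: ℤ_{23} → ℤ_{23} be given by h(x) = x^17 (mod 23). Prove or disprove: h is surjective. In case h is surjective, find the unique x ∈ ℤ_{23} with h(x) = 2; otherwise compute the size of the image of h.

Since 23 is prime, the nonzero elements of ℤ_{23} form a cyclic group of order 22.
As gcd(17, 22) = 1, raising to the 17th power is a bijection on this group: if s^17 ≡ t^17 then (st^{−1})^17 = 1, and the only element of order dividing gcd(17, 22) = 1 is 1, so s = t.
With h(0) = 0 this makes h injective on all of ℤ_{23}, hence bijective (finite equal-size domain and codomain). In particular h is surjective.
Since h is surjective, we find the preimage of 2. The inverse of x ↦ x^17 on (ℤ_{23})^× is x ↦ x^13, because 17·13 = 221 = 10·22 + 1 ≡ 1 (mod 22) and x^{22} = 1 for x ≠ 0 (Fermat). So h⁻¹(2) = 2^13 mod 23.
Repeated squaring mod 23: 2^1 ≡ 2, 2^2 ≡ 2² = 4, 2^4 ≡ 4² = 16, 2^8 ≡ 16² = 256 ≡ 3. Since 13 = 8 + 4 + 1, 2^13 ≡ 3·16·2: 3·16 = 48 ≡ 2, then 2·2 = 4. So 2^13 ≡ 4 (mod 23).
Hence h⁻¹(2) = 4.

4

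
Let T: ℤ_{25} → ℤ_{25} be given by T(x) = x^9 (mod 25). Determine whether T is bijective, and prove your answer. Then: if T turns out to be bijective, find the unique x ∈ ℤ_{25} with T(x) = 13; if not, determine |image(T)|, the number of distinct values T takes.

21

T(0) = 0^9 = 0.
T(5): Repeated squaring mod 25: 5^1 ≡ 5, 5^2 ≡ 5² = 25 ≡ 0, 5^4 ≡ 0² = 0, 5^8 ≡ 0² = 0. Since 9 = 8 + 1, 5^9 ≡ 0·5: 0·5 = 0. So 5^9 ≡ 0 (mod 25).
So T(0) = T(5) = 0 while 0 ≠ 5, hence T is not injective, hence not bijective.
Since T is not bijective, we determine |image(T)|. Computing x^9 mod 25 for each x (by repeated squaring, reducing mod 25 at every step), the values T(0), T(1), …, T(24) are: 0, 1, 12, 8, 19, 0, 21, 7, 3, 14, 0, 16, 2, 23, 9, 0, 11, 22, 18, 4, 0, 6, 17, 13, 24.
The distinct values are {0, 1, 2, 3, 4, 6, 7, 8, 9, 11, 12, 13, 14, 16, 17, 18, 19, 21, 22, 23, 24}; there are 21 of them.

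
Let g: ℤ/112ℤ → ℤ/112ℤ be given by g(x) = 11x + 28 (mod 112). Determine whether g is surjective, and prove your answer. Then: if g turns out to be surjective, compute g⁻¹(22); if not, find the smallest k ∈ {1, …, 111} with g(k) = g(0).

30

Since gcd(11, 112) = 1, 11 is invertible modulo 112. Euclid's algorithm: 112 = 10·11 + 2, 11 = 5·2 + 1; back-substituting gives 1 = 51·11 − 5·112, so 11⁻¹ ≡ 51 (mod 112).
Then y ↦ 51(y − 28) is a two-sided inverse to g, so every y ∈ ℤ/112ℤ has a preimage.
Thus g is surjective.
Since g is surjective, we find g⁻¹(22): we need 11x ≡ 22 − 28 ≡ 106 (mod 112). Using 11⁻¹ = 51: x ≡ 51·106 = 5406 = 48·112 + 30, so x = 30.
Check: g(30) = 11·30 + 28 = 358 = 3·112 + 22 ≡ 22 (mod 112).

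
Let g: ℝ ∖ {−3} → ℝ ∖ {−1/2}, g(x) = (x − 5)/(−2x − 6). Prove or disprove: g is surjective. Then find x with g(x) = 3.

-13/7

For any y ≠ −1/2, solving y(−2x − 6) = x − 5 for x gives a well-defined x ≠ −3. So g is surjective.
Solving g(x) = 3: cross-multiplying gives x − 5 = 3(−2x − 6), which rearranges to 7x = −13, so x = −13/7.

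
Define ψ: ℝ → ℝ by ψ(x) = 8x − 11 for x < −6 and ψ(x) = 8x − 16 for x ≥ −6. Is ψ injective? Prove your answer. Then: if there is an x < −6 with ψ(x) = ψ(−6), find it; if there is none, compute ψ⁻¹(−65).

Both pieces are strictly increasing (slopes 8 and 8), so each is injective on its own interval.
The left piece maps (−∞, −6) onto (−∞, −59); the right piece maps [−6, ∞) onto [−64, ∞).
These images overlap. In particular ψ(−6) = −64 (right piece), and solving 8x − 11 = −64 on the left piece gives x = −53/8 < −6.
So ψ(−53/8) = ψ(−6) with −53/8 ≠ −6, and ψ is not injective. This x = −53/8 is the requested value below −6.

-53/8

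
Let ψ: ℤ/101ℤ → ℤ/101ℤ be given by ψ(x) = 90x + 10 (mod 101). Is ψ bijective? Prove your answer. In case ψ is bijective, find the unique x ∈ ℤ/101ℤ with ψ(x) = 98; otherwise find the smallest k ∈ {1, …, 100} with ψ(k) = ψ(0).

93

By definition, injectivity means: for all x_1, x_2 in the domain, ψ(x_1) = ψ(x_2) implies x_1 = x_2.
Suppose ψ(x_1) = ψ(x_2) in ℤ/101ℤ. Then 90x_1 + 10 ≡ 90x_2 + 10 (mod 101), so 90(x_1 − x_2) ≡ 0 (mod 101).
Since gcd(90, 101) = 1, 90 is invertible modulo 101, so x_1 − x_2 ≡ 0 (mod 101), i.e. x_1 = x_2.
We now compute 90⁻¹ mod 101 explicitly. Euclid's algorithm: 101 = 1·90 + 11, 90 = 8·11 + 2, 11 = 5·2 + 1; back-substituting gives 1 = 55·90 − 49·101, so 90⁻¹ ≡ 55 (mod 101).
For any y ∈ ℤ/101ℤ, x = 55(y − 10) mod 101 satisfies ψ(x) = 90·55(y − 10) + 10 ≡ y (since 90·55 ≡ 1 mod 101). So every y has a preimage.
Thus ψ is bijective.
Since ψ is bijective, we find ψ⁻¹(98): we need 90x ≡ 98 − 10 ≡ 88 (mod 101). Using 90⁻¹ = 55: x ≡ 55·88 = 4840 = 47·101 + 93, so x = 93.
Check: ψ(93) = 90·93 + 10 = 8380 = 82·101 + 98 ≡ 98 (mod 101).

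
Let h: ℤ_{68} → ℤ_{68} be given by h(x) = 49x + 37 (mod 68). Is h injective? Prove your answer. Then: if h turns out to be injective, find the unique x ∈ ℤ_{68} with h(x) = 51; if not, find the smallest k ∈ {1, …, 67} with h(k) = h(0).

10

Suppose h(a) = h(b) in ℤ_{68}. Then 49a + 37 ≡ 49b + 37 (mod 68), therefore 49(a − b) ≡ 0 (mod 68).
Since gcd(49, 68) = 1, 49 is invertible modulo 68, thus a − b ≡ 0 (mod 68), i.e. a = b.
Hence h is injective.
We now compute 49⁻¹ mod 68 explicitly. Euclid's algorithm: 68 = 1·49 + 19, 49 = 2·19 + 11, 19 = 1·11 + 8, 11 = 1·8 + 3, 8 = 2·3 + 2, 3 = 1·2 + 1; back-substituting gives 1 = 25·49 − 18·68, so 49⁻¹ ≡ 25 (mod 68).
Since h is injective, we compute h⁻¹(51): solve 49x + 37 ≡ 51 (mod 68), i.e. 49x ≡ 14 (mod 68).
Multiplying by 49⁻¹ = 25 gives x ≡ 25·14 = 350 = 5·68 + 10 ≡ 10 (mod 68).
Check: h(10) = 49·10 + 37 = 527 = 7·68 + 51 ≡ 51 (mod 68).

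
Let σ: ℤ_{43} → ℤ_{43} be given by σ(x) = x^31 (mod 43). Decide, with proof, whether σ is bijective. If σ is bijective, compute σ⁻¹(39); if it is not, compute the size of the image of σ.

Since 43 is prime, the nonzero elements of ℤ_{43} form a cyclic group of order 42.
As gcd(31, 42) = 1, raising to the 31st power is a bijection on this group: if u^31 ≡ v^31 then (uv^{−1})^31 = 1, and the only element of order dividing gcd(31, 42) = 1 is 1, so u = v.
With σ(0) = 0 this makes σ injective on all of ℤ_{43}, hence bijective (finite equal-size domain and codomain). In particular σ is bijective.
Since σ is bijective, we find the preimage of 39. The inverse of x ↦ x^31 on (ℤ_{43})^× is x ↦ x^19, because 31·19 = 589 = 14·42 + 1 ≡ 1 (mod 42) and x^{42} = 1 for x ≠ 0 (Fermat). So σ⁻¹(39) = 39^19 mod 43.
Repeated squaring mod 43: 39^1 ≡ 39, 39^2 ≡ 39² = 1521 ≡ 16, 39^4 ≡ 16² = 256 ≡ 41, 39^8 ≡ 41² = 1681 ≡ 4, 39^16 ≡ 4² = 16. Since 19 = 16 + 2 + 1, 39^19 ≡ 16·16·39: 16·16 = 256 ≡ 41, then 41·39 = 1599 ≡ 8. So 39^19 ≡ 8 (mod 43).
Hence σ⁻¹(39) = 8.

8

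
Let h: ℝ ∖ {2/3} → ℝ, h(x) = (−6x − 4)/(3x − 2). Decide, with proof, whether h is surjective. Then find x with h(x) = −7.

6/5

If h(x) = −2, cross-multiplying gives 3(−6x − 4) = −6(3x − 2), which simplifies to −12 = 12 — false.  So −2 has no preimage and h is not surjective.
Solving h(x) = −7: cross-multiplying gives −6x − 4 = −7(3x − 2), which rearranges to 15x = 18, so x = 6/5.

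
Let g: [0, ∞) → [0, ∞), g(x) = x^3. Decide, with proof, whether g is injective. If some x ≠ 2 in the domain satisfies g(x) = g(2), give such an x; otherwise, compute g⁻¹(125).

On [0, ∞), x ↦ x^3 is strictly increasing, so g(u) = g(v) forces u = v. So g is injective.
Since x ↦ x^3 is strictly increasing on [0, ∞), it is injective there, so no x ≠ 2 in the domain has g(x) = g(2). We therefore compute g⁻¹(125) = 125^{1/3} = 5 (indeed 5^3 = 125).

5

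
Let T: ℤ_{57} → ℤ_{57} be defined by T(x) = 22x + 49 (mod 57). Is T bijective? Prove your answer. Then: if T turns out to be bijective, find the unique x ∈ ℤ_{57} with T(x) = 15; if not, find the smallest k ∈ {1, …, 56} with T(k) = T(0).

14

If T(x_1) = T(x_2), then 22x_1 ≡ 22x_2 (mod 57). Because gcd(22, 57) = 1, we may cancel 22 to get x_1 ≡ x_2 (mod 57).
We now compute 22⁻¹ mod 57 explicitly. Euclid's algorithm: 57 = 2·22 + 13, 22 = 1·13 + 9, 13 = 1·9 + 4, 9 = 2·4 + 1; back-substituting gives 1 = 13·22 − 5·57, so 22⁻¹ ≡ 13 (mod 57).
Then y ↦ 13(y − 49) is a two-sided inverse to T, so every y ∈ ℤ_{57} has a preimage.
Thus T is bijective.
Since T is bijective, we find T⁻¹(15): we need 22x ≡ 15 − 49 ≡ 23 (mod 57). Using 22⁻¹ = 13: x ≡ 13·23 = 299 = 5·57 + 14, so x = 14.
Check: T(14) = 22·14 + 49 = 357 = 6·57 + 15 ≡ 15 (mod 57).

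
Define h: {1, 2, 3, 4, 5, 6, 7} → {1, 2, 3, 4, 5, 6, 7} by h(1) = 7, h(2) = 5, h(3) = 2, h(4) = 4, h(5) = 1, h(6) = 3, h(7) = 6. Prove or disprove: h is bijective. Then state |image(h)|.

The values 7, 5, 2, 4, 1, 3, 6 are a permutation of {1, 2, 3, 4, 5, 6, 7}: each element appears exactly once.
So h is injective and surjective, hence bijective.
The image of h is {1, 2, 3, 4, 5, 6, 7}, which has 7 elements.

7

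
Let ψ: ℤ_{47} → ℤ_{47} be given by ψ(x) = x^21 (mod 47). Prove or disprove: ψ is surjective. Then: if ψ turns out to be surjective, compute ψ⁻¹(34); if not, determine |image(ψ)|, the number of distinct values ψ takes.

21

Since 47 is prime, the nonzero elements of ℤ_{47} form a cyclic group of order 46.
As gcd(21, 46) = 1, raising to the 21st power is a bijection on this group: if u^21 ≡ v^21 then (uv^{−1})^21 = 1, and the only element of order dividing gcd(21, 46) = 1 is 1, so u = v.
With ψ(0) = 0 this makes ψ injective on all of ℤ_{47}, hence bijective (finite equal-size domain and codomain). In particular ψ is surjective.
Since ψ is surjective, we find the preimage of 34. The inverse of x ↦ x^21 on (ℤ_{47})^× is x ↦ x^11, because 21·11 = 231 = 5·46 + 1 ≡ 1 (mod 46) and x^{46} = 1 for x ≠ 0 (Fermat). So ψ⁻¹(34) = 34^11 mod 47.
Repeated squaring mod 47: 34^1 ≡ 34, 34^2 ≡ 34² = 1156 ≡ 28, 34^4 ≡ 28² = 784 ≡ 32, 34^8 ≡ 32² = 1024 ≡ 37. Since 11 = 8 + 2 + 1, 34^11 ≡ 37·28·34: 37·28 = 1036 ≡ 2, then 2·34 = 68 ≡ 21. So 34^11 ≡ 21 (mod 47).
Hence ψ⁻¹(34) = 21.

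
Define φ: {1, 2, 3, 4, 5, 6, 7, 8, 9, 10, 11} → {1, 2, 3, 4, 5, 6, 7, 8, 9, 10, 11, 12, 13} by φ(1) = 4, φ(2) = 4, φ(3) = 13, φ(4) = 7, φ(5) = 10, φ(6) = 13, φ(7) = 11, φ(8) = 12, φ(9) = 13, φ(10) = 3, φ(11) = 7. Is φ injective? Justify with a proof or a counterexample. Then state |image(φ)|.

7

φ(1) = 4 = φ(2) with 1 ≠ 2, so φ is not injective.
The image of φ is {3, 4, 7, 10, 11, 12, 13}, which has 7 elements.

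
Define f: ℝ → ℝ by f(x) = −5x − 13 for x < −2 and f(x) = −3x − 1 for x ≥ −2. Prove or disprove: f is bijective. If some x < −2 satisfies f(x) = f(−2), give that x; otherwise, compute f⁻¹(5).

Both pieces are strictly decreasing (slopes −5 and −3), so each is injective on its own interval.
The left piece maps (−∞, −2) onto (−3, ∞); the right piece maps [−2, ∞) onto (−∞, 5].
These images overlap. In particular f(−2) = 5 (right piece), and solving −5x − 13 = 5 on the left piece gives x = −18/5 < −2.
So f(−18/5) = f(−2) with −18/5 ≠ −2, and f is not injective, hence not bijective. This x = −18/5 is the requested value below −2.

-18/5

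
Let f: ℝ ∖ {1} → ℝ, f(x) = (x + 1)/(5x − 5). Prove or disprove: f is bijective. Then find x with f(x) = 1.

If f(x) = 1/5, cross-multiplying gives 5(x + 1) = 1(5x − 5), which simplifies to 5 = −5 — false.  So 1/5 has no preimage and f is not surjective.
Hence f is not bijective.
Solving f(x) = 1: cross-multiplying gives x + 1 = 1(5x − 5), which rearranges to −4x = −6, so x = 3/2.

3/2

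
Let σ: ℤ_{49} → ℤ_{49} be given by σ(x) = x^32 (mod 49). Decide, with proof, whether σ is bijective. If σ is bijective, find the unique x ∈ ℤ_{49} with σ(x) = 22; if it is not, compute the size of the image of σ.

σ(0) = 0^32 = 0.
σ(7): Repeated squaring mod 49: 7^1 ≡ 7, 7^2 ≡ 7² = 49 ≡ 0, 7^4 ≡ 0² = 0, 7^8 ≡ 0² = 0, 7^16 ≡ 0² = 0, 7^32 ≡ 0² = 0. So 7^32 ≡ 0 (mod 49).
So σ(0) = σ(7) = 0 while 0 ≠ 7, so σ is not injective, hence not bijective.
Since σ is not bijective, we determine |image(σ)|. Computing x^32 mod 49 for each x (by repeated squaring, reducing mod 49 at every step), the values σ(0), σ(1), …, σ(48) are: 0, 1, 39, 37, 2, 32, 22, 0, 29, 46, 23, 16, 25, 43, 0, 8, 4, 9, 30, 18, 15, 0, 36, 11, 44, 44, 11, 36, 0, 15, 18, 30, 9, 4, 8, 0, 43, 25, 16, 23, 46, 29, 0, 22, 32, 2, 37, 39, 1.
The distinct values are {0, 1, 2, 4, 8, 9, 11, 15, 16, 18, 22, 23, 25, 29, 30, 32, 36, 37, 39, 43, 44, 46}; there are 22 of them.

22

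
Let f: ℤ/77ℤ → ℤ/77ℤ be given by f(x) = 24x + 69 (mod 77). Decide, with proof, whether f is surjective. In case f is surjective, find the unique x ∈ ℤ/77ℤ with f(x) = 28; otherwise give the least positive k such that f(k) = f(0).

40

Recall: surjectivity means every element of the codomain has a preimage under f.
Since gcd(24, 77) = 1, 24 is invertible modulo 77. Euclid's algorithm: 77 = 3·24 + 5, 24 = 4·5 + 4, 5 = 1·4 + 1; back-substituting gives 1 = 61·24 − 19·77, so 24⁻¹ ≡ 61 (mod 77).
For any y ∈ ℤ/77ℤ, x = 61(y − 69) mod 77 satisfies f(x) = 24·61(y − 69) + 69 ≡ y (since 24·61 ≡ 1 mod 77). So every y has a preimage.
Hence f is surjective.
Since f is surjective, we compute f⁻¹(28): solve 24x + 69 ≡ 28 (mod 77), i.e. 24x ≡ 36 (mod 77).
Multiplying by 24⁻¹ = 61 gives x ≡ 61·36 = 2196 = 28·77 + 40 ≡ 40 (mod 77).
Check: f(40) = 24·40 + 69 = 1029 = 13·77 + 28 ≡ 28 (mod 77).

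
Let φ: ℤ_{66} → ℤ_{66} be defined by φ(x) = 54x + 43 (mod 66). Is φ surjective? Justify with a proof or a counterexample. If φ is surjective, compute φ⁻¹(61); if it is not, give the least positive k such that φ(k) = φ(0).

Recall that φ is surjective if every y in the codomain equals φ(x) for some x in the domain.
Since gcd(54, 66) = 6, we have 54x ≡ 0 (mod 6) for all x, so φ(x) ≡ 1 (mod 6).
But 0 ≢ 1 (mod 6), so 0 ∈ ℤ_{66} has no preimage. So φ is not surjective.
Since φ is not surjective, we find the least positive k with φ(k) = φ(0): this means 54k ≡ 0 (mod 66), i.e. 66 ∣ 54k. Since gcd(54, 66) = 6, dividing through by 6 this holds exactly when 11 ∣ 9k, and as gcd(9, 11) = 1, exactly when 11 ∣ k.
The smallest positive such k is 11.

11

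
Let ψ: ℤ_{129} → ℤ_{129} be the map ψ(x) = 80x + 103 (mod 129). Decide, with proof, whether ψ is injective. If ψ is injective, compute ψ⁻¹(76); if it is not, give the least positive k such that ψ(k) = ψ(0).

By definition, ψ is injective if ψ(s) = ψ(t) implies s = t.
Suppose ψ(s) = ψ(t) in ℤ_{129}. Then 80s + 103 ≡ 80t + 103 (mod 129), therefore 80(s − t) ≡ 0 (mod 129).
Since gcd(80, 129) = 1, 80 is invertible modulo 129, therefore s − t ≡ 0 (mod 129), i.e. s = t.
Thus ψ is injective.
We now compute 80⁻¹ mod 129 explicitly. Euclid's algorithm: 129 = 1·80 + 49, 80 = 1·49 + 31, 49 = 1·31 + 18, 31 = 1·18 + 13, 18 = 1·13 + 5, 13 = 2·5 + 3, 5 = 1·3 + 2, 3 = 1·2 + 1; back-substituting gives 1 = 50·80 − 31·129, so 80⁻¹ ≡ 50 (mod 129).
Since ψ is injective, we compute ψ⁻¹(76): solve 80x + 103 ≡ 76 (mod 129), i.e. 80x ≡ 102 (mod 129).
Multiplying by 80⁻¹ = 50 gives x ≡ 50·102 = 5100 = 39·129 + 69 ≡ 69 (mod 129).
Check: ψ(69) = 80·69 + 103 = 5623 = 43·129 + 76 ≡ 76 (mod 129).

69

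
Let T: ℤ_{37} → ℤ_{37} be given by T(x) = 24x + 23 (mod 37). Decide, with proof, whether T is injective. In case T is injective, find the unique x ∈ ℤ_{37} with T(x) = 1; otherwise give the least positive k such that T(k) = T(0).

Recall: injectivity means: for all u, v in the domain, T(u) = T(v) implies u = v.
If T(u) = T(v), then 24u ≡ 24v (mod 37). Because gcd(24, 37) = 1, we may cancel 24 to get u ≡ v (mod 37).
Hence T is injective.
We now compute 24⁻¹ mod 37 explicitly. Euclid's algorithm: 37 = 1·24 + 13, 24 = 1·13 + 11, 13 = 1·11 + 2, 11 = 5·2 + 1; back-substituting gives 1 = 17·24 − 11·37, so 24⁻¹ ≡ 17 (mod 37).
Since T is injective, we find T⁻¹(1): we need 24x ≡ 1 − 23 ≡ 15 (mod 37). Using 24⁻¹ = 17: x ≡ 17·15 = 255 = 6·37 + 33, so x = 33.
Check: T(33) = 24·33 + 23 = 815 = 22·37 + 1 ≡ 1 (mod 37).

33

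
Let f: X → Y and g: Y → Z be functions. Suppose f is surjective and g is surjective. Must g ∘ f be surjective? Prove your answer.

Let c ∈ Z. Since g is surjective, there is b ∈ Y with g(b) = c. Since f is surjective, there is a ∈ X with f(a) = b.
Then (g ∘ f)(a) = g(b) = c. Hence g ∘ f is surjective.

surjective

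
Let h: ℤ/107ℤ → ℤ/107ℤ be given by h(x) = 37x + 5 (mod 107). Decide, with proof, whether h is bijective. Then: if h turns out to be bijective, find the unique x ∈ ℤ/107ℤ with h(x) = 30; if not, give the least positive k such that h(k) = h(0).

99

If h(x_1) = h(x_2), then 37x_1 ≡ 37x_2 (mod 107). Because gcd(37, 107) = 1, we may cancel 37 to get x_1 ≡ x_2 (mod 107).
We now compute 37⁻¹ mod 107 explicitly. Euclid's algorithm: 107 = 2·37 + 33, 37 = 1·33 + 4, 33 = 8·4 + 1; back-substituting gives 1 = 81·37 − 28·107, so 37⁻¹ ≡ 81 (mod 107).
For any y ∈ ℤ/107ℤ, x = 81(y − 5) mod 107 satisfies h(x) = 37·81(y − 5) + 5 ≡ y (since 37·81 ≡ 1 mod 107). So every y has a preimage.
Thus h is bijective.
Since h is bijective, we compute h⁻¹(30): solve 37x + 5 ≡ 30 (mod 107), i.e. 37x ≡ 25 (mod 107).
Multiplying by 37⁻¹ = 81 gives x ≡ 81·25 = 2025 = 18·107 + 99 ≡ 99 (mod 107).
Check: h(99) = 37·99 + 5 = 3668 = 34·107 + 30 ≡ 30 (mod 107).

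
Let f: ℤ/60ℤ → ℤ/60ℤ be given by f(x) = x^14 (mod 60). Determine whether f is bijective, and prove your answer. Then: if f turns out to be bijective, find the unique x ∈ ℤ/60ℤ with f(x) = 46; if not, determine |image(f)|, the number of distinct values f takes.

12

f(2): Repeated squaring mod 60: 2^1 ≡ 2, 2^2 ≡ 2² = 4, 2^4 ≡ 4² = 16, 2^8 ≡ 16² = 256 ≡ 16. Since 14 = 8 + 4 + 2, 2^14 ≡ 16·16·4: 16·16 = 256 ≡ 16, then 16·4 = 64 ≡ 4. So 2^14 ≡ 4 (mod 60).
f(8): Repeated squaring mod 60: 8^1 ≡ 8, 8^2 ≡ 8² = 64 ≡ 4, 8^4 ≡ 4² = 16, 8^8 ≡ 16² = 256 ≡ 16. Since 14 = 8 + 4 + 2, 8^14 ≡ 16·16·4: 16·16 = 256 ≡ 16, then 16·4 = 64 ≡ 4. So 8^14 ≡ 4 (mod 60).
So f(2) = f(8) = 4 while 2 ≠ 8, hence f is not injective, hence not bijective.
Since f is not bijective, we determine |image(f)|. Computing x^14 mod 60 for each x (by repeated squaring, reducing mod 60 at every step), the values f(0), f(1), …, f(59) are: 0, 1, 4, 9, 16, 25, 36, 49, 4, 21, 40, 1, 24, 49, 16, 45, 16, 49, 24, 1, 40, 21, 4, 49, 36, 25, 16, 9, 4, 1, 0, 1, 4, 9, 16, 25, 36, 49, 4, 21, 40, 1, 24, 49, 16, 45, 16, 49, 24, 1, 40, 21, 4, 49, 36, 25, 16, 9, 4, 1.
The distinct values are {0, 1, 4, 9, 16, 21, 24, 25, 36, 40, 45, 49}; there are 12 of them.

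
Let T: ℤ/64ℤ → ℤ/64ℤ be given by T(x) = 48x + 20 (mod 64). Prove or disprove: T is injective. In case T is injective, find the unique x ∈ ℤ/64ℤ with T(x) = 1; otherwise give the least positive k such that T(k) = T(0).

We have gcd(48, 64) = 16 > 1. Taking a = 0 and b = 4: T(0) = 20 and T(4) = 48·4 + 20 = 212 ≡ 20 (mod 64).
So T(0) = T(4) while 0 ≠ 4, hence T is not injective.
Since T is not injective, we find the least positive k with T(k) = T(0): this means 48k ≡ 0 (mod 64), i.e. 64 ∣ 48k. Since gcd(48, 64) = 16, dividing through by 16 this holds exactly when 4 ∣ 3k, and as gcd(3, 4) = 1, exactly when 4 ∣ k.
The smallest positive such k is 4.

4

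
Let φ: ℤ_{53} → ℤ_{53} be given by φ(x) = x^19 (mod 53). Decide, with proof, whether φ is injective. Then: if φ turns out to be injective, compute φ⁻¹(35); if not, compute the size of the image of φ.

Since 53 is prime, the nonzero elements of ℤ_{53} form a cyclic group of order 52.
As gcd(19, 52) = 1, raising to the 19th power is a bijection on this group: if s^19 ≡ t^19 then (st^{−1})^19 = 1, and the only element of order dividing gcd(19, 52) = 1 is 1, so s = t.
With φ(0) = 0 this makes φ injective on all of ℤ_{53}, hence bijective (finite equal-size domain and codomain). In particular φ is injective.
Since φ is injective, we find the preimage of 35. The inverse of x ↦ x^19 on (ℤ_{53})^× is x ↦ x^11, because 19·11 = 209 = 4·52 + 1 ≡ 1 (mod 52) and x^{52} = 1 for x ≠ 0 (Fermat). So φ⁻¹(35) = 35^11 mod 53.
Repeated squaring mod 53: 35^1 ≡ 35, 35^2 ≡ 35² = 1225 ≡ 6, 35^4 ≡ 6² = 36, 35^8 ≡ 36² = 1296 ≡ 24. Since 11 = 8 + 2 + 1, 35^11 ≡ 24·6·35: 24·6 = 144 ≡ 38, then 38·35 = 1330 ≡ 5. So 35^11 ≡ 5 (mod 53).
Hence φ⁻¹(35) = 5.

5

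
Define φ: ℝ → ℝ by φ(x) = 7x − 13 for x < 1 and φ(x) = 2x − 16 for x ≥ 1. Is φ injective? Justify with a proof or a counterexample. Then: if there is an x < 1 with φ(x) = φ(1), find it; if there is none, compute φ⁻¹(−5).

Both pieces are strictly increasing (slopes 7 and 2), so each is injective on its own interval.
The left piece maps (−∞, 1) onto (−∞, −6); the right piece maps [1, ∞) onto [−14, ∞).
These images overlap. In particular φ(1) = −14 (right piece), and solving 7x − 13 = −14 on the left piece gives x = −1/7 < 1.
So φ(−1/7) = φ(1) with −1/7 ≠ 1, and φ is not injective. This x = −1/7 is the requested value below 1.

-1/7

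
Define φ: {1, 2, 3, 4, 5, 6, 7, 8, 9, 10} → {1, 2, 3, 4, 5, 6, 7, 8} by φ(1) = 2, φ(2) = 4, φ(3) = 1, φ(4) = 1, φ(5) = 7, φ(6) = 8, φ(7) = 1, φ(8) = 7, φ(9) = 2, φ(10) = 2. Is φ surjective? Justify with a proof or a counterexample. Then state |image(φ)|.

No element maps to 3, so φ is not surjective.
The image of φ is {1, 2, 4, 7, 8}, which has 5 elements.

5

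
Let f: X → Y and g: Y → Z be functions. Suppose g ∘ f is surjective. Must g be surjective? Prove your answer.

surjective

Let c ∈ Z. Since g ∘ f is surjective, some a ∈ X has g(f(a)) = c. Then b = f(a) ∈ Y satisfies g(b) = c. So g is surjective.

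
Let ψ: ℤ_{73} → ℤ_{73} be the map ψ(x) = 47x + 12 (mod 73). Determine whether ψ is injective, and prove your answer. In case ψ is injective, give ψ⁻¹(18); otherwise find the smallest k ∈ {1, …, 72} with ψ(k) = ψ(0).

11

If ψ(x_1) = ψ(x_2), then 47x_1 ≡ 47x_2 (mod 73). Because gcd(47, 73) = 1, we may cancel 47 to get x_1 ≡ x_2 (mod 73).
Hence ψ is injective.
We now compute 47⁻¹ mod 73 explicitly. Euclid's algorithm: 73 = 1·47 + 26, 47 = 1·26 + 21, 26 = 1·21 + 5, 21 = 4·5 + 1; back-substituting gives 1 = 14·47 − 9·73, so 47⁻¹ ≡ 14 (mod 73).
Since ψ is injective, we compute ψ⁻¹(18): solve 47x + 12 ≡ 18 (mod 73), i.e. 47x ≡ 6 (mod 73).
Multiplying by 47⁻¹ = 14 gives x ≡ 14·6 = 84 = 1·73 + 11 ≡ 11 (mod 73).
Check: ψ(11) = 47·11 + 12 = 529 = 7·73 + 18 ≡ 18 (mod 73).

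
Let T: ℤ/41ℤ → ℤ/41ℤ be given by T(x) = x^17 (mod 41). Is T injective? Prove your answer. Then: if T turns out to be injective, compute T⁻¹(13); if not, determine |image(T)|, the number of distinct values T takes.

Since 41 is prime, the nonzero elements of ℤ/41ℤ form a cyclic group of order 40.
As gcd(17, 40) = 1, raising to the 17th power is a bijection on this group: if a^17 ≡ b^17 then (ab^{−1})^17 = 1, and the only element of order dividing gcd(17, 40) = 1 is 1, so a = b.
With T(0) = 0 this makes T injective on all of ℤ/41ℤ, hence bijective (finite equal-size domain and codomain). In particular T is injective.
Since T is injective, we find the preimage of 13. The inverse of x ↦ x^17 on (ℤ/41ℤ)^× is x ↦ x^33, because 17·33 = 561 = 14·40 + 1 ≡ 1 (mod 40) and x^{40} = 1 for x ≠ 0 (Fermat). So T⁻¹(13) = 13^33 mod 41.
Repeated squaring mod 41: 13^1 ≡ 13, 13^2 ≡ 13² = 169 ≡ 5, 13^4 ≡ 5² = 25, 13^8 ≡ 25² = 625 ≡ 10, 13^16 ≡ 10² = 100 ≡ 18, 13^32 ≡ 18² = 324 ≡ 37. Since 33 = 32 + 1, 13^33 ≡ 37·13: 37·13 = 481 ≡ 30. So 13^33 ≡ 30 (mod 41).
Hence T⁻¹(13) = 30.

30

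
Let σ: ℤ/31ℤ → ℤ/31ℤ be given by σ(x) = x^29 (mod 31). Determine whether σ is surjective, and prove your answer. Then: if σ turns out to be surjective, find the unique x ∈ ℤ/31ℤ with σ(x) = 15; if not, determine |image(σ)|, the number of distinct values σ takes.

Since 31 is prime, the nonzero elements of ℤ/31ℤ form a cyclic group of order 30.
As gcd(29, 30) = 1, raising to the 29th power is a bijection on this group: if s^29 ≡ t^29 then (st^{−1})^29 = 1, and the only element of order dividing gcd(29, 30) = 1 is 1, so s = t.
With σ(0) = 0 this makes σ injective on all of ℤ/31ℤ, hence bijective (finite equal-size domain and codomain). In particular σ is surjective.
Since σ is surjective, we find the preimage of 15. The inverse of x ↦ x^29 on (ℤ/31ℤ)^× is x ↦ x^29, because 29·29 = 841 = 28·30 + 1 ≡ 1 (mod 30) and x^{30} = 1 for x ≠ 0 (Fermat). So σ⁻¹(15) = 15^29 mod 31.
Repeated squaring mod 31: 15^1 ≡ 15, 15^2 ≡ 15² = 225 ≡ 8, 15^4 ≡ 8² = 64 ≡ 2, 15^8 ≡ 2² = 4, 15^16 ≡ 4² = 16. Since 29 = 16 + 8 + 4 + 1, 15^29 ≡ 16·4·2·15: 16·4 = 64 ≡ 2, then 2·2 = 4, then 4·15 = 60 ≡ 29. So 15^29 ≡ 29 (mod 31).
Hence σ⁻¹(15) = 29.

29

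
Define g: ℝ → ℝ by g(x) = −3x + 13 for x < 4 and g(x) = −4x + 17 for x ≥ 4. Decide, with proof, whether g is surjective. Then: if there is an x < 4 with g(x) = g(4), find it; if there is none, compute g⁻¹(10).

1

Both pieces are strictly decreasing (slopes −3 and −4), so each is injective on its own interval.
The left piece maps (−∞, 4) onto (1, ∞); the right piece maps [4, ∞) onto (−∞, 1].
These images together cover ℝ, so g is surjective.
Because the two images are disjoint, no x < 4 has g(x) = g(4), so we compute g⁻¹(10): 10 lies in (1, ∞), so solve −3x + 13 = 10: x = (10 − 13)/(−3) = 1.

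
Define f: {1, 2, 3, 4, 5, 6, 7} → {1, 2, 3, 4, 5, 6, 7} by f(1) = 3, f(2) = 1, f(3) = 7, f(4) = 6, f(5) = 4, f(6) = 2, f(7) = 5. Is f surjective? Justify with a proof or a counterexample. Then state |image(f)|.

7

Every element of the codomain has a preimage: 1 = f(2), 2 = f(6), 3 = f(1), 4 = f(5), 5 = f(7), 6 = f(4), 7 = f(3).
So f is surjective.
The image of f is {1, 2, 3, 4, 5, 6, 7}, which has 7 elements.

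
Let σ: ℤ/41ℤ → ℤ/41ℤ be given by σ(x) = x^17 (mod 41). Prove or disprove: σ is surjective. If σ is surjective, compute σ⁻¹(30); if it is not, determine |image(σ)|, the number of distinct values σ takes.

Since 41 is prime, the nonzero elements of ℤ/41ℤ form a cyclic group of order 40.
As gcd(17, 40) = 1, raising to the 17th power is a bijection on this group: if a^17 ≡ b^17 then (ab^{−1})^17 = 1, and the only element of order dividing gcd(17, 40) = 1 is 1, so a = b.
With σ(0) = 0 this makes σ injective on all of ℤ/41ℤ, hence bijective (finite equal-size domain and codomain). In particular σ is surjective.
Since σ is surjective, we find the preimage of 30. The inverse of x ↦ x^17 on (ℤ/41ℤ)^× is x ↦ x^33, because 17·33 = 561 = 14·40 + 1 ≡ 1 (mod 40) and x^{40} = 1 for x ≠ 0 (Fermat). So σ⁻¹(30) = 30^33 mod 41.
Repeated squaring mod 41: 30^1 ≡ 30, 30^2 ≡ 30² = 900 ≡ 39, 30^4 ≡ 39² = 1521 ≡ 4, 30^8 ≡ 4² = 16, 30^16 ≡ 16² = 256 ≡ 10, 30^32 ≡ 10² = 100 ≡ 18. Since 33 = 32 + 1, 30^33 ≡ 18·30: 18·30 = 540 ≡ 7. So 30^33 ≡ 7 (mod 41).
Hence σ⁻¹(30) = 7.

7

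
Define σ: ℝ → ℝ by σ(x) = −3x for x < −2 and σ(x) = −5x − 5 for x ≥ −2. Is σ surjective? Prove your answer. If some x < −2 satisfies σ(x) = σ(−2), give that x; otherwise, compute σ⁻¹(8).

-8/3

Both pieces are strictly decreasing (slopes −3 and −5), so each is injective on its own interval.
The left piece maps (−∞, −2) onto (6, ∞); the right piece maps [−2, ∞) onto (−∞, 5].
The union (6, ∞) ∪ (−∞, 5] omits the interval between 6 and 5; in particular 6 has no preimage. So σ is not surjective.
Because the two images are disjoint, no x < −2 has σ(x) = σ(−2), so we compute σ⁻¹(8): 8 lies in (6, ∞), so solve −3x = 8: x = (8 − 0)/(−3) = −8/3.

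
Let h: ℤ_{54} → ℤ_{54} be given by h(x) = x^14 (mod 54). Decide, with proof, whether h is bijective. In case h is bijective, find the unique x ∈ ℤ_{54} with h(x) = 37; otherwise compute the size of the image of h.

h(0) = 0^14 = 0.
h(6): Repeated squaring mod 54: 6^1 ≡ 6, 6^2 ≡ 6² = 36, 6^4 ≡ 36² = 1296 ≡ 0, 6^8 ≡ 0² = 0. Since 14 = 8 + 4 + 2, 6^14 ≡ 0·0·36: 0·0 = 0, then 0·36 = 0. So 6^14 ≡ 0 (mod 54).
So h(0) = h(6) = 0 while 0 ≠ 6, thus h is not injective, hence not bijective.
Since h is not bijective, we determine |image(h)|. Computing x^14 mod 54 for each x (by repeated squaring, reducing mod 54 at every step), the values h(0), h(1), …, h(53) are: 0, 1, 22, 27, 52, 7, 0, 13, 10, 27, 46, 31, 0, 43, 16, 27, 4, 19, 0, 37, 40, 27, 34, 25, 0, 49, 28, 27, 28, 49, 0, 25, 34, 27, 40, 37, 0, 19, 4, 27, 16, 43, 0, 31, 46, 27, 10, 13, 0, 7, 52, 27, 22, 1.
The distinct values are {0, 1, 4, 7, 10, 13, 16, 19, 22, 25, 27, 28, 31, 34, 37, 40, 43, 46, 49, 52}; there are 20 of them.

20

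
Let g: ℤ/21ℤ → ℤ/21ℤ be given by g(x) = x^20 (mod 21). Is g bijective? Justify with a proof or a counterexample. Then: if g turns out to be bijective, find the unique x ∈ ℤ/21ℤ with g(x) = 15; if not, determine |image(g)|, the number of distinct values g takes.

8

g(2): Repeated squaring mod 21: 2^1 ≡ 2, 2^2 ≡ 2² = 4, 2^4 ≡ 4² = 16, 2^8 ≡ 16² = 256 ≡ 4, 2^16 ≡ 4² = 16. Since 20 = 16 + 4, 2^20 ≡ 16·16: 16·16 = 256 ≡ 4. So 2^20 ≡ 4 (mod 21).
g(5): Repeated squaring mod 21: 5^1 ≡ 5, 5^2 ≡ 5² = 25 ≡ 4, 5^4 ≡ 4² = 16, 5^8 ≡ 16² = 256 ≡ 4, 5^16 ≡ 4² = 16. Since 20 = 16 + 4, 5^20 ≡ 16·16: 16·16 = 256 ≡ 4. So 5^20 ≡ 4 (mod 21).
So g(2) = g(5) = 4 while 2 ≠ 5, so g is not injective, hence not bijective.
Since g is not bijective, we determine |image(g)|. Computing x^20 mod 21 for each x (by repeated squaring, reducing mod 21 at every step), the values g(0), g(1), …, g(20) are: 0, 1, 4, 9, 16, 4, 15, 7, 1, 18, 16, 16, 18, 1, 7, 15, 4, 16, 9, 4, 1.
The distinct values are {0, 1, 4, 7, 9, 15, 16, 18}; there are 8 of them.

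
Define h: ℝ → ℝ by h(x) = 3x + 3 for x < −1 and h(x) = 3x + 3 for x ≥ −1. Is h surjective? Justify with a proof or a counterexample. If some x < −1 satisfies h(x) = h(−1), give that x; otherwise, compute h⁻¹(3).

Both pieces are strictly increasing (slopes 3 and 3), so each is injective on its own interval.
The left piece maps (−∞, −1) onto (−∞, 0); the right piece maps [−1, ∞) onto [0, ∞).
These images together cover ℝ, so h is surjective.
Because the two images are disjoint, no x < −1 has h(x) = h(−1), so we compute h⁻¹(3): 3 lies in [0, ∞), so solve 3x + 3 = 3: x = (3 − 3)/3 = 0.

0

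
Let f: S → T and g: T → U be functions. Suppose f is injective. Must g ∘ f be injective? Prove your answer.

not injective

No. Take S = T = U = {1, 2}, f = identity (injective), and g(x) = 1 for every x.
Then (g ∘ f)(1) = 1 = (g ∘ f)(2) with 1 ≠ 2, so g ∘ f is not injective.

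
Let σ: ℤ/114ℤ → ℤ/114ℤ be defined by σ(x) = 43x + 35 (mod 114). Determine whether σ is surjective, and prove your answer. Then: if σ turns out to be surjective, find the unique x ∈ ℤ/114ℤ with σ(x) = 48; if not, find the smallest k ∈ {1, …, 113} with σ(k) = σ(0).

109

Since gcd(43, 114) = 1, 43 is invertible modulo 114. Euclid's algorithm: 114 = 2·43 + 28, 43 = 1·28 + 15, 28 = 1·15 + 13, 15 = 1·13 + 2, 13 = 6·2 + 1; back-substituting gives 1 = 61·43 − 23·114, so 43⁻¹ ≡ 61 (mod 114).
Then y ↦ 61(y − 35) is a two-sided inverse to σ, so every y ∈ ℤ/114ℤ has a preimage.
Hence σ is surjective.
Since σ is surjective, we compute σ⁻¹(48): solve 43x + 35 ≡ 48 (mod 114), i.e. 43x ≡ 13 (mod 114).
Multiplying by 43⁻¹ = 61 gives x ≡ 61·13 = 793 = 6·114 + 109 ≡ 109 (mod 114).
Check: σ(109) = 43·109 + 35 = 4722 = 41·114 + 48 ≡ 48 (mod 114).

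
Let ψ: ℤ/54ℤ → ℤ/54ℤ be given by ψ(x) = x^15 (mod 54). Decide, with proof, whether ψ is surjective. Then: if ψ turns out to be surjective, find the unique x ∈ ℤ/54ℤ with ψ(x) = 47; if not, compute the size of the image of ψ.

ψ(0) = 0^15 = 0.
ψ(6): Repeated squaring mod 54: 6^1 ≡ 6, 6^2 ≡ 6² = 36, 6^4 ≡ 36² = 1296 ≡ 0, 6^8 ≡ 0² = 0. Since 15 = 8 + 4 + 2 + 1, 6^15 ≡ 0·0·36·6: 0·0 = 0, then 0·36 = 0, then 0·6 = 0. So 6^15 ≡ 0 (mod 54).
So ψ(0) = ψ(6) = 0 while 0 ≠ 6, so ψ is not injective.
A non-injective map from the 54-element set ℤ/54ℤ to itself takes at most 53 distinct values, so it cannot be surjective. Thus ψ is not surjective.
Since ψ is not surjective, we determine |image(ψ)|. Computing x^15 mod 54 for each x (by repeated squaring, reducing mod 54 at every step), the values ψ(0), ψ(1), …, ψ(53) are: 0, 1, 44, 27, 46, 35, 0, 37, 26, 27, 28, 17, 0, 19, 8, 27, 10, 53, 0, 1, 44, 27, 46, 35, 0, 37, 26, 27, 28, 17, 0, 19, 8, 27, 10, 53, 0, 1, 44, 27, 46, 35, 0, 37, 26, 27, 28, 17, 0, 19, 8, 27, 10, 53.
The distinct values are {0, 1, 8, 10, 17, 19, 26, 27, 28, 35, 37, 44, 46, 53}; there are 14 of them.

14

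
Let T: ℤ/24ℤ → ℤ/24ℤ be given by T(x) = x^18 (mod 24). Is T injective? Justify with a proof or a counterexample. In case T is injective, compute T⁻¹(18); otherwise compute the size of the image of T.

4

T(2): Repeated squaring mod 24: 2^1 ≡ 2, 2^2 ≡ 2² = 4, 2^4 ≡ 4² = 16, 2^8 ≡ 16² = 256 ≡ 16, 2^16 ≡ 16² = 256 ≡ 16. Since 18 = 16 + 2, 2^18 ≡ 16·4: 16·4 = 64 ≡ 16. So 2^18 ≡ 16 (mod 24).
T(4): Repeated squaring mod 24: 4^1 ≡ 4, 4^2 ≡ 4² = 16, 4^4 ≡ 16² = 256 ≡ 16, 4^8 ≡ 16² = 256 ≡ 16, 4^16 ≡ 16² = 256 ≡ 16. Since 18 = 16 + 2, 4^18 ≡ 16·16: 16·16 = 256 ≡ 16. So 4^18 ≡ 16 (mod 24).
So T(2) = T(4) = 16 while 2 ≠ 4, hence T is not injective.
Since T is not injective, we determine |image(T)|. Computing x^18 mod 24 for each x (by repeated squaring, reducing mod 24 at every step), the values T(0), T(1), …, T(23) are: 0, 1, 16, 9, 16, 1, 0, 1, 16, 9, 16, 1, 0, 1, 16, 9, 16, 1, 0, 1, 16, 9, 16, 1.
The distinct values are {0, 1, 9, 16}; there are 4 of them.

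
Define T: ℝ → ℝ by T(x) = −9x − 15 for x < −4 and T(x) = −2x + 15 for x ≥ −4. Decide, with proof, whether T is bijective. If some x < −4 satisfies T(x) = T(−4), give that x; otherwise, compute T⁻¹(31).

Both pieces are strictly decreasing (slopes −9 and −2), so each is injective on its own interval.
The left piece maps (−∞, −4) onto (21, ∞); the right piece maps [−4, ∞) onto (−∞, 23].
These images overlap. In particular T(−4) = 23 (right piece), and solving −9x − 15 = 23 on the left piece gives x = −38/9 < −4.
So T(−38/9) = T(−4) with −38/9 ≠ −4, and T is not injective, hence not bijective. This x = −38/9 is the requested value below −4.

-38/9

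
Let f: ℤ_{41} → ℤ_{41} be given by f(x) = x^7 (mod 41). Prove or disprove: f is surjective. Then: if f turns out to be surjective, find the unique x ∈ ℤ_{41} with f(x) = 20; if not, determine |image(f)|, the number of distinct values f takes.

Since 41 is prime, the nonzero elements of ℤ_{41} form a cyclic group of order 40.
As gcd(7, 40) = 1, raising to the 7th power is a bijection on this group: if a^7 ≡ b^7 then (ab^{−1})^7 = 1, and the only element of order dividing gcd(7, 40) = 1 is 1, so a = b.
With f(0) = 0 this makes f injective on all of ℤ_{41}, hence bijective (finite equal-size domain and codomain). In particular f is surjective.
Since f is surjective, we find the preimage of 20. The inverse of x ↦ x^7 on (ℤ_{41})^× is x ↦ x^23, because 7·23 = 161 = 4·40 + 1 ≡ 1 (mod 40) and x^{40} = 1 for x ≠ 0 (Fermat). So f⁻¹(20) = 20^23 mod 41.
Repeated squaring mod 41: 20^1 ≡ 20, 20^2 ≡ 20² = 400 ≡ 31, 20^4 ≡ 31² = 961 ≡ 18, 20^8 ≡ 18² = 324 ≡ 37, 20^16 ≡ 37² = 1369 ≡ 16. Since 23 = 16 + 4 + 2 + 1, 20^23 ≡ 16·18·31·20: 16·18 = 288 ≡ 1, then 1·31 = 31, then 31·20 = 620 ≡ 5. So 20^23 ≡ 5 (mod 41).
Hence f⁻¹(20) = 5.

5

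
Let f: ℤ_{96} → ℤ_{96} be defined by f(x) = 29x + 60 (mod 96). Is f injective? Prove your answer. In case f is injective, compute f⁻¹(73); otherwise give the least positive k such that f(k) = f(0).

Suppose f(a) = f(b) in ℤ_{96}. Then 29a + 60 ≡ 29b + 60 (mod 96), so 29(a − b) ≡ 0 (mod 96).
Since gcd(29, 96) = 1, 29 is invertible modulo 96, so a − b ≡ 0 (mod 96), i.e. a = b.
So f is injective.
We now compute 29⁻¹ mod 96 explicitly. Euclid's algorithm: 96 = 3·29 + 9, 29 = 3·9 + 2, 9 = 4·2 + 1; back-substituting gives 1 = 53·29 − 16·96, so 29⁻¹ ≡ 53 (mod 96).
Since f is injective, we find f⁻¹(73): we need 29x ≡ 73 − 60 ≡ 13 (mod 96). Using 29⁻¹ = 53: x ≡ 53·13 = 689 = 7·96 + 17, so x = 17.
Check: f(17) = 29·17 + 60 = 553 = 5·96 + 73 ≡ 73 (mod 96).

17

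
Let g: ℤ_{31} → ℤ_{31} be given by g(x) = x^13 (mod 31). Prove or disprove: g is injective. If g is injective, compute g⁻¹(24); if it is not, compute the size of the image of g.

3

Since 31 is prime, the nonzero elements of ℤ_{31} form a cyclic group of order 30.
As gcd(13, 30) = 1, raising to the 13th power is a bijection on this group: if u^13 ≡ v^13 then (uv^{−1})^13 = 1, and the only element of order dividing gcd(13, 30) = 1 is 1, so u = v.
With g(0) = 0 this makes g injective on all of ℤ_{31}, hence bijective (finite equal-size domain and codomain). In particular g is injective.
Since g is injective, we find the preimage of 24. The inverse of x ↦ x^13 on (ℤ_{31})^× is x ↦ x^7, because 13·7 = 91 = 3·30 + 1 ≡ 1 (mod 30) and x^{30} = 1 for x ≠ 0 (Fermat). So g⁻¹(24) = 24^7 mod 31.
Repeated squaring mod 31: 24^1 ≡ 24, 24^2 ≡ 24² = 576 ≡ 18, 24^4 ≡ 18² = 324 ≡ 14. Since 7 = 4 + 2 + 1, 24^7 ≡ 14·18·24: 14·18 = 252 ≡ 4, then 4·24 = 96 ≡ 3. So 24^7 ≡ 3 (mod 31).
Hence g⁻¹(24) = 3.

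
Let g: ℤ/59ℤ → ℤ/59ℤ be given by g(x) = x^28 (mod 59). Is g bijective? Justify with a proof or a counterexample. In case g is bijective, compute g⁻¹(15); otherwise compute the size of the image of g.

30

g(29): Repeated squaring mod 59: 29^1 ≡ 29, 29^2 ≡ 29² = 841 ≡ 15, 29^4 ≡ 15² = 225 ≡ 48, 29^8 ≡ 48² = 2304 ≡ 3, 29^16 ≡ 3² = 9. Since 28 = 16 + 8 + 4, 29^28 ≡ 9·3·48: 9·3 = 27, then 27·48 = 1296 ≡ 57. So 29^28 ≡ 57 (mod 59).
g(30): Repeated squaring mod 59: 30^1 ≡ 30, 30^2 ≡ 30² = 900 ≡ 15, 30^4 ≡ 15² = 225 ≡ 48, 30^8 ≡ 48² = 2304 ≡ 3, 30^16 ≡ 3² = 9. Since 28 = 16 + 8 + 4, 30^28 ≡ 9·3·48: 9·3 = 27, then 27·48 = 1296 ≡ 57. So 30^28 ≡ 57 (mod 59).
So g(29) = g(30) = 57 while 29 ≠ 30, therefore g is not injective, hence not bijective.
Since g is not bijective, we determine |image(g)|. Computing x^28 mod 59 for each x (by repeated squaring, reducing mod 59 at every step), the values g(0), g(1), …, g(58) are: 0, 1, 29, 20, 15, 12, 49, 17, 22, 46, 53, 16, 5, 9, 21, 4, 48, 7, 36, 28, 3, 45, 51, 41, 27, 26, 25, 35, 19, 57, 57, 19, 35, 25, 26, 27, 41, 51, 45, 3, 28, 36, 7, 48, 4, 21, 9, 5, 16, 53, 46, 22, 17, 49, 12, 15, 20, 29, 1.
The distinct values are {0, 1, 3, 4, 5, 7, 9, 12, 15, 16, 17, 19, 20, 21, 22, 25, 26, 27, 28, 29, 35, 36, 41, 45, 46, 48, 49, 51, 53, 57}; there are 30 of them.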